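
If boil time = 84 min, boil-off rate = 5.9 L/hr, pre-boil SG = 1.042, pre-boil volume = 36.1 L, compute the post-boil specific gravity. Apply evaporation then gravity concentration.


V_post = V_pre − rate·(t/60);  SG_post = 1 + (SG_pre−1)·V_pre/V_post
V_post = 36.1 − 5.9·(84/60) = 27.8400
SG_post = 1 + (1.042 − 1)·36.1/27.8400

1.0545


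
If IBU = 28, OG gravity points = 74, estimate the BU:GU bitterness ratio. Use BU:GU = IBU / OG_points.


BU:GU = 28 / 74

0.3784


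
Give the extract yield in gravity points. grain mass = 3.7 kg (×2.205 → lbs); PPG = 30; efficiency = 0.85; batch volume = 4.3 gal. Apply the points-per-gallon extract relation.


points = lbs × PPG × eff / vol
lbs = 3.7 × 2.205 = 8.1585
points = 8.1585 × 30 × 0.85 / 4.3

48.3818 points


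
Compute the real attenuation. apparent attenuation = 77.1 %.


RA = AA · 0.8192
RA = 77.1 · 0.8192

63.1603 %


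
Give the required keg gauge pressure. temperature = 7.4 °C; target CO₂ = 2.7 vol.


psi = vols/(0.01821 + 0.09011·e^(−0.04·T)) − 14.695
psi = 2.7/(0.01821 + 0.09011·e^(−0.04·7.4)) − 14.695

16.9830 psi


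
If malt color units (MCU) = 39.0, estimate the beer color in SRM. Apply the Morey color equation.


SRM = 1.4922 · MCU^0.6859
SRM = 1.4922 · 39.0^0.6859

18.4136 SRM


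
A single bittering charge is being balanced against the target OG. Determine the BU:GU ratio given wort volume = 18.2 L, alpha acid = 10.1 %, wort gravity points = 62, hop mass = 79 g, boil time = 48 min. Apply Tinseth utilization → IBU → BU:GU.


U = 1.65·0.000125^(GP/1000)·(1−e^(−0.04t))/4.15;  IBU = (α/100)·m·U·1000/V;  BU:GU = IBU/GP
U = 1.65·0.000125^(62/1000)·(1−e^(−0.04·48))/4.15 = 0.1944
IBU = (10.1/100)·79·0.1944·1000/18.2 = 85.2061
BU:GU = 85.2061/62

1.3743


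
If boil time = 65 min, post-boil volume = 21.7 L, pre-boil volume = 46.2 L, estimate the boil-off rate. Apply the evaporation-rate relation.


rate = (V_pre − V_post) / (t_min/60)
rate = (46.2 − 21.7) / (65/60)

22.6154 L/hr


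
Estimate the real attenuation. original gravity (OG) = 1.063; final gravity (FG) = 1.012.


AA = (OG−FG)/(OG−1)·100;  RA = AA·0.8192
AA = (1.063 − 1.012)/(1.063 − 1)·100 = 80.9524
RA = 80.9524·0.8192

66.3162 %


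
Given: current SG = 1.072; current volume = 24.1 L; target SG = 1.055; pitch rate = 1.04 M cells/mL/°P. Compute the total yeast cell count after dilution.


V_w = V·((SG_c−1)/(SG_t−1)−1);  °P = 259 − 259/SG_t;  cells = rate·(V+V_w)·°P
V_w = 24.1·((1.072−1)/(1.055−1)−1) = 7.4491
V_final = 24.1 + 7.4491 = 31.5491
°P = 259 − 259/1.055 = 13.5024
cells = 1.04·31.5491·13.5024

443.0270 billion cells


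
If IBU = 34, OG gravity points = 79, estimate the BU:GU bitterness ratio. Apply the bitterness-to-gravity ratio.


BU:GU = IBU / OG_points
BU:GU = 34 / 79

0.4304


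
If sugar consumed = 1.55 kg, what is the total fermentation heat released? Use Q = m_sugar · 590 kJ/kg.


Q = 1.55 · 590

914.5000 kJ


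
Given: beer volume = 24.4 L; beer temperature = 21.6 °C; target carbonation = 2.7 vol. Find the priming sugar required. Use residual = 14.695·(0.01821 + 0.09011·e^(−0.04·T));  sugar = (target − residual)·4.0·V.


residual = 14.695·(0.01821 + 0.09011·e^(−0.04·21.6)) = 0.8257
sugar = (2.7 − 0.8257)·4.0·24.4

182.9321 g


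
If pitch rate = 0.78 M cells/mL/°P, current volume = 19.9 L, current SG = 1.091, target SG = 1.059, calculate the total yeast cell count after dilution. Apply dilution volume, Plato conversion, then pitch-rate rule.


V_w = V·((SG_c−1)/(SG_t−1)−1);  °P = 259 − 259/SG_t;  cells = rate·(V+V_w)·°P
V_w = 19.9·((1.091−1)/(1.059−1)−1) = 10.7932
V_final = 19.9 + 10.7932 = 30.6932
°P = 259 − 259/1.059 = 14.4297
cells = 0.78·30.6932·14.4297

345.4561 billion cells


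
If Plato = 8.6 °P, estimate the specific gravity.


SG = 259/(259 − P)
SG = 259/(259 − 8.6)

1.0343


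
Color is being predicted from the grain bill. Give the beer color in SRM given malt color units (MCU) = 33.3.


SRM = 1.4922 · MCU^0.6859
SRM = 1.4922 · 33.3^0.6859

16.5223 SRM


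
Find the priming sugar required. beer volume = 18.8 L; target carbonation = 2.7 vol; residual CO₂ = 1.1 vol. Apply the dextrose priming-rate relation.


sugar = (target − residual)·4.0·V
sugar = (2.7 − 1.1)·4.0·18.8

120.3200 g


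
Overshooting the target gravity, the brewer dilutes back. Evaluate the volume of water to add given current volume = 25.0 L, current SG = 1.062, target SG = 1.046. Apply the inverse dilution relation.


V_water = V·((SG_curr − 1)/(SG_target − 1) − 1)
V_water = 25.0·((1.062 − 1)/(1.046 − 1) − 1)

8.6957 L


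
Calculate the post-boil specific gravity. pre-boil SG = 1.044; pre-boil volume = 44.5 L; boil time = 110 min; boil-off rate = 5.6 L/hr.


V_post = V_pre − rate·(t/60);  SG_post = 1 + (SG_pre−1)·V_pre/V_post
V_post = 44.5 − 5.6·(110/60) = 34.2333
SG_post = 1 + (1.044 − 1)·44.5/34.2333

1.0572


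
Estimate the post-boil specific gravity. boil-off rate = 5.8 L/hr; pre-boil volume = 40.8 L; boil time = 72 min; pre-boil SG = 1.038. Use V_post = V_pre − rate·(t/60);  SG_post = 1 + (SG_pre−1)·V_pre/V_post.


V_post = 40.8 − 5.8·(72/60) = 33.8400
SG_post = 1 + (1.038 − 1)·40.8/33.8400

1.0458


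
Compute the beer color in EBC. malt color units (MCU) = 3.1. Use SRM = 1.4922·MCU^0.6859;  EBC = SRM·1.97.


SRM = 1.4922·3.1^0.6859 = 3.2423
EBC = 3.2423·1.97

6.3873 EBC


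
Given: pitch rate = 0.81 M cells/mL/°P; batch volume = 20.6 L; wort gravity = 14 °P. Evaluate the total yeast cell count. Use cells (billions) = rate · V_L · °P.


cells = 0.81 · 20.6 · 14

233.6040 billion cells


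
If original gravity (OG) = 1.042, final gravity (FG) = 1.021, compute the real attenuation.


AA = (OG−FG)/(OG−1)·100;  RA = AA·0.8192
AA = (1.042 − 1.021)/(1.042 − 1)·100 = 50.0000
RA = 50.0000·0.8192

40.9600 %


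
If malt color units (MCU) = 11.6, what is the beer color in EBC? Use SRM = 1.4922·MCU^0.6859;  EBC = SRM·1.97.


SRM = 1.4922·11.6^0.6859 = 8.0157
EBC = 8.0157·1.97

15.7908 EBC


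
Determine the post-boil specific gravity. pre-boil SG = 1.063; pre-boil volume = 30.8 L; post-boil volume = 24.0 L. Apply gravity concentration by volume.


SG_post = 1 + (SG_pre − 1)·V_pre/V_post
pts_pre = (1.063 − 1)·1000 = 63.0000
pts_post = 63.0000·30.8/24.0 = 80.8500
SG_post = 1 + 80.8500/1000

1.0808


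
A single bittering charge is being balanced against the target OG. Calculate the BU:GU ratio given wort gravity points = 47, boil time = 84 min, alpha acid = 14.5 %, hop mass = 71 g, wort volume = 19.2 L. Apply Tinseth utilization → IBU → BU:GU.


U = 1.65·0.000125^(GP/1000)·(1−e^(−0.04t))/4.15;  IBU = (α/100)·m·U·1000/V;  BU:GU = IBU/GP
U = 1.65·0.000125^(47/1000)·(1−e^(−0.04·84))/4.15 = 0.2516
IBU = (14.5/100)·71·0.2516·1000/19.2 = 134.8845
BU:GU = 134.8845/47

2.8699


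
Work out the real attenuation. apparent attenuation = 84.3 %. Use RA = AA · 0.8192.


RA = 84.3 · 0.8192

69.0586 %


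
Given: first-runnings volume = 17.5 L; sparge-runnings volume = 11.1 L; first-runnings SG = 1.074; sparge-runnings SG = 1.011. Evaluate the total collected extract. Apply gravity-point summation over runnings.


total = Σ (SG_i − 1)·1000·V_i
first = (1.074 − 1)·1000·17.5 = 1295.0000
sparge = (1.011 − 1)·1000·11.1 = 122.1000
total = 1295.0000 + 122.1000

1417.1000 gravity·L


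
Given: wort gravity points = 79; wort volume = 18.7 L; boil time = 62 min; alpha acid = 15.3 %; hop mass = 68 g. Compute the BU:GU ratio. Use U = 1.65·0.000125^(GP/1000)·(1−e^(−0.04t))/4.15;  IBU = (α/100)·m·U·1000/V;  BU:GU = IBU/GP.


U = 1.65·0.000125^(79/1000)·(1−e^(−0.04·62))/4.15 = 0.1791
IBU = (15.3/100)·68·0.1791·1000/18.7 = 99.6478
BU:GU = 99.6478/79

1.2614


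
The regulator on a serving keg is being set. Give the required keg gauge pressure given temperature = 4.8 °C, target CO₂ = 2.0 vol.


psi = vols/(0.01821 + 0.09011·e^(−0.04·T)) − 14.695
psi = 2.0/(0.01821 + 0.09011·e^(−0.04·4.8)) − 14.695

6.9083 psi


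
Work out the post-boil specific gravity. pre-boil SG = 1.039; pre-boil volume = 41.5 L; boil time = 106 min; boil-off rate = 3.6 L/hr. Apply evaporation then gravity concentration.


V_post = V_pre − rate·(t/60);  SG_post = 1 + (SG_pre−1)·V_pre/V_post
V_post = 41.5 − 3.6·(106/60) = 35.1400
SG_post = 1 + (1.039 − 1)·41.5/35.1400

1.0461


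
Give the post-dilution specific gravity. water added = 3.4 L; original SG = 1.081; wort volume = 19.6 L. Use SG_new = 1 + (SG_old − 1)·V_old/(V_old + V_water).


pts = (1.081 − 1)·1000·19.6/(19.6 + 3.4) = 69.0261
SG_new = 1 + 69.0261/1000

1.0690


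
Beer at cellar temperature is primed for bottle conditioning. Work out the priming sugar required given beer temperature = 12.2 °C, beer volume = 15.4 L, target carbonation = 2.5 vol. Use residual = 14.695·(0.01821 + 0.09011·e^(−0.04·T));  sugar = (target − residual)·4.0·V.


residual = 14.695·(0.01821 + 0.09011·e^(−0.04·12.2)) = 1.0804
sugar = (2.5 − 1.0804)·4.0·15.4

87.4449 g


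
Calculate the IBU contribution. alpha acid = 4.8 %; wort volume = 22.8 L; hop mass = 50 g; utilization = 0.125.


IBU = (α/100)·mass·U·1000 / V
IBU = (4.8/100)·50·0.125·1000 / 22.8

13.1579 IBU


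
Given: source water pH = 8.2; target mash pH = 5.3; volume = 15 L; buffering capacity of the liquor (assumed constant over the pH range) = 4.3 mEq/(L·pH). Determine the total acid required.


acid = buffering capacity · (pH_source − pH_target) · V
acid = 4.3 · (8.2 − 5.3) · 15

187.0500 mEq


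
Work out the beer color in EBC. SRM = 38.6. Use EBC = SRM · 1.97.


EBC = 38.6 · 1.97

76.0420 EBC


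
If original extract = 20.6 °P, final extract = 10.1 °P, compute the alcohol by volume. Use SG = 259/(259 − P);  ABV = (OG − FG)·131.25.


OG = 259/(259 − 20.6) = 1.0864
FG = 259/(259 − 10.1) = 1.0406
ABV = (1.0864 − 1.0406)·131.25

6.0153 % ABV


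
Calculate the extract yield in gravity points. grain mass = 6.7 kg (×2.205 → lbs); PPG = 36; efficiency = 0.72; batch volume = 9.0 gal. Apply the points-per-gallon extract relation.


points = lbs × PPG × eff / vol
lbs = 6.7 × 2.205 = 14.7735
points = 14.7735 × 36 × 0.72 / 9.0

42.5477 points


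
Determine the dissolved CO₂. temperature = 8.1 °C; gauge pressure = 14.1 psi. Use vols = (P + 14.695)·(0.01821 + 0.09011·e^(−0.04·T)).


vols = (14.1 + 14.695)·(0.01821 + 0.09011·e^(−0.04·8.1))

2.4010 volumes


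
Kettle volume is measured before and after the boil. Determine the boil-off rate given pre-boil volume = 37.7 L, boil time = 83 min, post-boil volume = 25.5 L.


rate = (V_pre − V_post) / (t_min/60)
rate = (37.7 − 25.5) / (83/60)

8.8193 L/hr


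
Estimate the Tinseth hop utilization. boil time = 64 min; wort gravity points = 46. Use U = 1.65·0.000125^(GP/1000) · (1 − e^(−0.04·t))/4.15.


bigness = 1.65·0.000125^(46/1000) = 1.0913
boil_factor = (1 − e^(−0.04·64))/4.15 = 0.2223
U = 1.0913 · 0.2223

0.2426


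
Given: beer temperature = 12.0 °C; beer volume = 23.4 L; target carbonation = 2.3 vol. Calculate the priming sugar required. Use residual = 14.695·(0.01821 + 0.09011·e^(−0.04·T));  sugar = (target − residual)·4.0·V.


residual = 14.695·(0.01821 + 0.09011·e^(−0.04·12.0)) = 1.0870
sugar = (2.3 − 1.0870)·4.0·23.4

113.5398 g


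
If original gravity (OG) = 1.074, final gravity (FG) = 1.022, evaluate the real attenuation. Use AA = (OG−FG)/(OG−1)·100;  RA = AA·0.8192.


AA = (1.074 − 1.022)/(1.074 − 1)·100 = 70.2703
RA = 70.2703·0.8192

57.5654 %


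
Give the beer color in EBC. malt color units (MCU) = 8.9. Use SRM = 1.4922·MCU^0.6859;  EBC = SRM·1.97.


SRM = 1.4922·8.9^0.6859 = 6.6836
EBC = 6.6836·1.97

13.1668 EBC


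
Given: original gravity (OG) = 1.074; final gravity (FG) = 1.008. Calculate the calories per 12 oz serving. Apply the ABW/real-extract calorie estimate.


ABW = (OG−FG)·131.25·0.79/FG;  °P = 259 − 259/SG (for OG→OE and FG→AE);  RE = 0.1808·OE + 0.8192·AE;  Cal = (6.9·ABW + 4·(RE−0.1))·FG·3.55
ABW = (1.074 − 1.008)·131.25·0.79/1.008 = 6.7891
OE = 259 − 259/1.074 = 17.8454 °P
AE = 259 − 259/1.008 = 2.0556 °P
RE = 0.1808·17.8454 + 0.8192·2.0556 = 4.9104 °P
Cal = (6.9·6.7891 + 4·(4.9104−0.1))·1.008·3.55

236.4821 kcal


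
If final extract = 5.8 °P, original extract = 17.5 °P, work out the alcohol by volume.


SG = 259/(259 − P);  ABV = (OG − FG)·131.25
OG = 259/(259 − 17.5) = 1.0725
FG = 259/(259 − 5.8) = 1.0229
ABV = (1.0725 − 1.0229)·131.25

6.5044 % ABV


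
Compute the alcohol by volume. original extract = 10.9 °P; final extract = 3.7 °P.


SG = 259/(259 − P);  ABV = (OG − FG)·131.25
OG = 259/(259 − 10.9) = 1.0439
FG = 259/(259 − 3.7) = 1.0145
ABV = (1.0439 − 1.0145)·131.25

3.8642 % ABV


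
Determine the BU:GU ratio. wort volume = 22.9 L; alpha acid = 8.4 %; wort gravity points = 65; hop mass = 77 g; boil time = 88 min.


U = 1.65·0.000125^(GP/1000)·(1−e^(−0.04t))/4.15;  IBU = (α/100)·m·U·1000/V;  BU:GU = IBU/GP
U = 1.65·0.000125^(65/1000)·(1−e^(−0.04·88))/4.15 = 0.2151
IBU = (8.4/100)·77·0.2151·1000/22.9 = 60.7604
BU:GU = 60.7604/65

0.9348


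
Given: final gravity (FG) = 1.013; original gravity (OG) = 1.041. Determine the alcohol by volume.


ABV = (OG − FG) · 131.25
ABV = (1.041 − 1.013) · 131.25

3.6750 % ABV


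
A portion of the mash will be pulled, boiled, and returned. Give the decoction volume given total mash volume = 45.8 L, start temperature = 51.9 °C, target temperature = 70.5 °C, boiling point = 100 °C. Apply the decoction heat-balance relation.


V_dec = V_total·(T_target − T_start)/(T_boil − T_start)
V_dec = 45.8·(70.5 − 51.9)/(100 − 51.9)

17.7106 L


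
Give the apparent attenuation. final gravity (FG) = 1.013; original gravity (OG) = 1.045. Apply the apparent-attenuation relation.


AA = (OG − FG)/(OG − 1) · 100
AA = (1.045 − 1.013)/(1.045 − 1) · 100

71.1111 %


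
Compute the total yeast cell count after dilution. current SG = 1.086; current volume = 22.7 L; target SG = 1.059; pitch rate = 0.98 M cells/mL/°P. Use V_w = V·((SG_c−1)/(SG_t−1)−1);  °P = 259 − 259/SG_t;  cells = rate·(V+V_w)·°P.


V_w = 22.7·((1.086−1)/(1.059−1)−1) = 10.3881
V_final = 22.7 + 10.3881 = 33.0881
°P = 259 − 259/1.059 = 14.4297
cells = 0.98·33.0881·14.4297

467.9012 billion cells


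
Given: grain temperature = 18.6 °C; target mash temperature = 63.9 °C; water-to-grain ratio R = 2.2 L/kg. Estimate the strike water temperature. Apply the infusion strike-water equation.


T_strike = (0.41/R)·(T_mash − T_grain) + T_mash
T_strike = (0.41/2.2)·(63.9 − 18.6) + 63.9

72.3423 °C


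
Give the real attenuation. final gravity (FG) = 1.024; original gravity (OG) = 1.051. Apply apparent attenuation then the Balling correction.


AA = (OG−FG)/(OG−1)·100;  RA = AA·0.8192
AA = (1.051 − 1.024)/(1.051 − 1)·100 = 52.9412
RA = 52.9412·0.8192

43.3694 %


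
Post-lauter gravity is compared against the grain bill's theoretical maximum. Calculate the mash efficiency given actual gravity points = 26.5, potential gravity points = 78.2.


efficiency = actual / potential × 100
efficiency = 26.5 / 78.2 × 100

33.8875 %


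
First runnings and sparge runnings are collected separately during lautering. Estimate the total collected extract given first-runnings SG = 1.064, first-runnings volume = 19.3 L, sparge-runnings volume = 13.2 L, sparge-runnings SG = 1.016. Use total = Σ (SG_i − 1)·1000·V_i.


first = (1.064 − 1)·1000·19.3 = 1235.2000
sparge = (1.016 − 1)·1000·13.2 = 211.2000
total = 1235.2000 + 211.2000

1446.4000 gravity·L


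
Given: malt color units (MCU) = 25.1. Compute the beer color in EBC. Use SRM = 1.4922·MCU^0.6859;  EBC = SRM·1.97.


SRM = 1.4922·25.1^0.6859 = 13.6102
EBC = 13.6102·1.97

26.8120 EBC


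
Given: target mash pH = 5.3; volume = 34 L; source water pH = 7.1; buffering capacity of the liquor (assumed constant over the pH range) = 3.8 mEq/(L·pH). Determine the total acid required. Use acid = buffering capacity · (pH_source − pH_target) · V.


acid = 3.8 · (7.1 − 5.3) · 34

232.5600 mEq


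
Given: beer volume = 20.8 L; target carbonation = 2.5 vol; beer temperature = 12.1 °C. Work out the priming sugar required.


residual = 14.695·(0.01821 + 0.09011·e^(−0.04·T));  sugar = (target − residual)·4.0·V
residual = 14.695·(0.01821 + 0.09011·e^(−0.04·12.1)) = 1.0837
sugar = (2.5 − 1.0837)·4.0·20.8

117.8364 g


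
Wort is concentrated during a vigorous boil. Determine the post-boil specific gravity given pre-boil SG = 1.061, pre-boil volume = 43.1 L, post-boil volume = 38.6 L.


SG_post = 1 + (SG_pre − 1)·V_pre/V_post
pts_pre = (1.061 − 1)·1000 = 61.0000
pts_post = 61.0000·43.1/38.6 = 68.1114
SG_post = 1 + 68.1114/1000

1.0681


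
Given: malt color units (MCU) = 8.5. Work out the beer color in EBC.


SRM = 1.4922·MCU^0.6859;  EBC = SRM·1.97
SRM = 1.4922·8.5^0.6859 = 6.4761
EBC = 6.4761·1.97

12.7580 EBC


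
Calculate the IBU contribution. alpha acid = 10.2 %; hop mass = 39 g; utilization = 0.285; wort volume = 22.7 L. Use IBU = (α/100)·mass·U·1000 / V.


IBU = (10.2/100)·39·0.285·1000 / 22.7

49.9441 IBU


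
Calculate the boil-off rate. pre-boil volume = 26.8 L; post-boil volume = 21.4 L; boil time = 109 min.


rate = (V_pre − V_post) / (t_min/60)
rate = (26.8 − 21.4) / (109/60)

2.9725 L/hr


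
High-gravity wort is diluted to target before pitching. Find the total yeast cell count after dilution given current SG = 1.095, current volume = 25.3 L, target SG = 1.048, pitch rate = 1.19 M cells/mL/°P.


V_w = V·((SG_c−1)/(SG_t−1)−1);  °P = 259 − 259/SG_t;  cells = rate·(V+V_w)·°P
V_w = 25.3·((1.095−1)/(1.048−1)−1) = 24.7729
V_final = 25.3 + 24.7729 = 50.0729
°P = 259 − 259/1.048 = 11.8626
cells = 1.19·50.0729·11.8626

706.8538 billion cells


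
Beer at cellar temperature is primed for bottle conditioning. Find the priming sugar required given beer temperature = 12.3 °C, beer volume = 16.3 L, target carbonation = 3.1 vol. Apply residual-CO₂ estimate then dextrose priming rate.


residual = 14.695·(0.01821 + 0.09011·e^(−0.04·T));  sugar = (target − residual)·4.0·V
residual = 14.695·(0.01821 + 0.09011·e^(−0.04·12.3)) = 1.0772
sugar = (3.1 − 1.0772)·4.0·16.3

131.8869 g


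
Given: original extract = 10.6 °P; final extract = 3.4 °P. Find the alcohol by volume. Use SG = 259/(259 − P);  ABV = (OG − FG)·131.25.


OG = 259/(259 − 10.6) = 1.0427
FG = 259/(259 − 3.4) = 1.0133
ABV = (1.0427 − 1.0133)·131.25

3.8550 % ABV


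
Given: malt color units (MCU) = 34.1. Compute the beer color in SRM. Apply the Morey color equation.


SRM = 1.4922 · MCU^0.6859
SRM = 1.4922 · 34.1^0.6859

16.7936 SRM


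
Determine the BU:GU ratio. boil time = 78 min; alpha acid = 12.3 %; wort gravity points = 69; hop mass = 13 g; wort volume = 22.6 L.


U = 1.65·0.000125^(GP/1000)·(1−e^(−0.04t))/4.15;  IBU = (α/100)·m·U·1000/V;  BU:GU = IBU/GP
U = 1.65·0.000125^(69/1000)·(1−e^(−0.04·78))/4.15 = 0.2044
IBU = (12.3/100)·13·0.2044·1000/22.6 = 14.4627
BU:GU = 14.4627/69

0.2096


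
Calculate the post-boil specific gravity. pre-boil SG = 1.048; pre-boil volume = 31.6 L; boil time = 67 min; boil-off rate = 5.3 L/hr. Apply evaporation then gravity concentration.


V_post = V_pre − rate·(t/60);  SG_post = 1 + (SG_pre−1)·V_pre/V_post
V_post = 31.6 − 5.3·(67/60) = 25.6817
SG_post = 1 + (1.048 − 1)·31.6/25.6817

1.0591


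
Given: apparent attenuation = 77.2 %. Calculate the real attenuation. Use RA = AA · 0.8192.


RA = 77.2 · 0.8192

63.2422 %


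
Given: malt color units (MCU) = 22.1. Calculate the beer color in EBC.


SRM = 1.4922·MCU^0.6859;  EBC = SRM·1.97
SRM = 1.4922·22.1^0.6859 = 12.4723
EBC = 12.4723·1.97

24.5704 EBC


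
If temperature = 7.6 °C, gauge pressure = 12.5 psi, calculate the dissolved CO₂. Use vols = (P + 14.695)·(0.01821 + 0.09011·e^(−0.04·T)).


vols = (12.5 + 14.695)·(0.01821 + 0.09011·e^(−0.04·7.6))

2.3034 volumes


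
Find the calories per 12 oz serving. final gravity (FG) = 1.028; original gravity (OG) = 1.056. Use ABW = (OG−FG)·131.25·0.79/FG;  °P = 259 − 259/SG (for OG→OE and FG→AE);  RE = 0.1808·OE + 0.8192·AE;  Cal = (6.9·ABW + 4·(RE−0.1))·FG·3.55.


ABW = (1.056 − 1.028)·131.25·0.79/1.028 = 2.8242
OE = 259 − 259/1.056 = 13.7348 °P
AE = 259 − 259/1.028 = 7.0545 °P
RE = 0.1808·13.7348 + 0.8192·7.0545 = 8.2623 °P
Cal = (6.9·2.8242 + 4·(8.2623−0.1))·1.028·3.55

190.2649 kcal


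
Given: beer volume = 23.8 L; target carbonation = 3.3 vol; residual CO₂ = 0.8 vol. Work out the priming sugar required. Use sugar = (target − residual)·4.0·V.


sugar = (3.3 − 0.8)·4.0·23.8

238.0000 g


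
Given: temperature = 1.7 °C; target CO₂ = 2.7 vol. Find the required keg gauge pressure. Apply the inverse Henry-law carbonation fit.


psi = vols/(0.01821 + 0.09011·e^(−0.04·T)) − 14.695
psi = 2.7/(0.01821 + 0.09011·e^(−0.04·1.7)) − 14.695

11.6732 psi


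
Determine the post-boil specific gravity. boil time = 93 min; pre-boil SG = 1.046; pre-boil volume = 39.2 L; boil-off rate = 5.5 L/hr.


V_post = V_pre − rate·(t/60);  SG_post = 1 + (SG_pre−1)·V_pre/V_post
V_post = 39.2 − 5.5·(93/60) = 30.6750
SG_post = 1 + (1.046 − 1)·39.2/30.6750

1.0588


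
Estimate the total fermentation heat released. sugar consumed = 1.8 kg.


Q = m_sugar · 590 kJ/kg
Q = 1.8 · 590

1062.0000 kJ


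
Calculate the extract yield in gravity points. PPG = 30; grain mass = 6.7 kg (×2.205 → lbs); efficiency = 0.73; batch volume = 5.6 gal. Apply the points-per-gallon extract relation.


points = lbs × PPG × eff / vol
lbs = 6.7 × 2.205 = 14.7735
points = 14.7735 × 30 × 0.73 / 5.6

57.7749 points


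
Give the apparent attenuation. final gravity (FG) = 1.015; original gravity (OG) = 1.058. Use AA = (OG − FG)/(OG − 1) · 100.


AA = (1.058 − 1.015)/(1.058 − 1) · 100

74.1379 %


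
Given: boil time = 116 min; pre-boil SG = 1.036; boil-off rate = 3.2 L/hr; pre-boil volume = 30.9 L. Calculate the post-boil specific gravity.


V_post = V_pre − rate·(t/60);  SG_post = 1 + (SG_pre−1)·V_pre/V_post
V_post = 30.9 − 3.2·(116/60) = 24.7133
SG_post = 1 + (1.036 − 1)·30.9/24.7133

1.0450


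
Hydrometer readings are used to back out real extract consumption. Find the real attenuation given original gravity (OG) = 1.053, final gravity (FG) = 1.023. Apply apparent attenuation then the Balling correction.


AA = (OG−FG)/(OG−1)·100;  RA = AA·0.8192
AA = (1.053 − 1.023)/(1.053 − 1)·100 = 56.6038
RA = 56.6038·0.8192

46.3698 %


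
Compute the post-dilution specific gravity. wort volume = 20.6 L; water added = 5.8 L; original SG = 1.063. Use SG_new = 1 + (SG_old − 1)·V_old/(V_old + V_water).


pts = (1.063 − 1)·1000·20.6/(20.6 + 5.8) = 49.1591
SG_new = 1 + 49.1591/1000

1.0492


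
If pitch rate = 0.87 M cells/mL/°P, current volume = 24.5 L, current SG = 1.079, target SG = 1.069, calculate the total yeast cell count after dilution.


V_w = V·((SG_c−1)/(SG_t−1)−1);  °P = 259 − 259/SG_t;  cells = rate·(V+V_w)·°P
V_w = 24.5·((1.079−1)/(1.069−1)−1) = 3.5507
V_final = 24.5 + 3.5507 = 28.0507
°P = 259 − 259/1.069 = 16.7175
cells = 0.87·28.0507·16.7175

407.9759 billion cells


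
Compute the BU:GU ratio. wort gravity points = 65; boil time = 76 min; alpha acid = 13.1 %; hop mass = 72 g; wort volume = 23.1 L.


U = 1.65·0.000125^(GP/1000)·(1−e^(−0.04t))/4.15;  IBU = (α/100)·m·U·1000/V;  BU:GU = IBU/GP
U = 1.65·0.000125^(65/1000)·(1−e^(−0.04·76))/4.15 = 0.2111
IBU = (13.1/100)·72·0.2111·1000/23.1 = 86.1865
BU:GU = 86.1865/65

1.3259


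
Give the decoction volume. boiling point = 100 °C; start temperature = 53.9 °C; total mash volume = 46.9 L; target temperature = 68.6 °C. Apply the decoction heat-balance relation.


V_dec = V_total·(T_target − T_start)/(T_boil − T_start)
V_dec = 46.9·(68.6 − 53.9)/(100 − 53.9)

14.9551 L


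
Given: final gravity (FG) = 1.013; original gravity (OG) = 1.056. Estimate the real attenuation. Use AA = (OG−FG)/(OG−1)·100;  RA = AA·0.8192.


AA = (1.056 − 1.013)/(1.056 − 1)·100 = 76.7857
RA = 76.7857·0.8192

62.9029 %


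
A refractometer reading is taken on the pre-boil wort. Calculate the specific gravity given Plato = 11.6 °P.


SG = 259/(259 − P)
SG = 259/(259 − 11.6)

1.0469


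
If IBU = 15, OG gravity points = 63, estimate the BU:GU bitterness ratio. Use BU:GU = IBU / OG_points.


BU:GU = 15 / 63

0.2381


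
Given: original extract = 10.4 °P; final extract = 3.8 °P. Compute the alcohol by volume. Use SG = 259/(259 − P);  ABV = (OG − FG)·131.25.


OG = 259/(259 − 10.4) = 1.0418
FG = 259/(259 − 3.8) = 1.0149
ABV = (1.0418 − 1.0149)·131.25

3.5364 % ABV


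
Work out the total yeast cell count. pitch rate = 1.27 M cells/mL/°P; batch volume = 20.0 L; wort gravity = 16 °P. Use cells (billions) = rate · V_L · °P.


cells = 1.27 · 20.0 · 16

406.4000 billion cells


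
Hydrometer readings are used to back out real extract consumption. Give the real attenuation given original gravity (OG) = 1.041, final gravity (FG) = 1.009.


AA = (OG−FG)/(OG−1)·100;  RA = AA·0.8192
AA = (1.041 − 1.009)/(1.041 − 1)·100 = 78.0488
RA = 78.0488·0.8192

63.9376 %


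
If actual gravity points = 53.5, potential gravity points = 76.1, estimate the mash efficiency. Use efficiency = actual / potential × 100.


efficiency = 53.5 / 76.1 × 100

70.3022 %


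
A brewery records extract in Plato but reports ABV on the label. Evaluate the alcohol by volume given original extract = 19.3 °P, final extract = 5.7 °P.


SG = 259/(259 − P);  ABV = (OG − FG)·131.25
OG = 259/(259 − 19.3) = 1.0805
FG = 259/(259 − 5.7) = 1.0225
ABV = (1.0805 − 1.0225)·131.25

7.6144 % ABV


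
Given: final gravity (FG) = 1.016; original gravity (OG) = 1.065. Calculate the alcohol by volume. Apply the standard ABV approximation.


ABV = (OG − FG) · 131.25
ABV = (1.065 − 1.016) · 131.25

6.4312 % ABV


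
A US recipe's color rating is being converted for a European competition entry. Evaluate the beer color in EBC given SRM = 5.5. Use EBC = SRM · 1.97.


EBC = 5.5 · 1.97

10.8350 EBC


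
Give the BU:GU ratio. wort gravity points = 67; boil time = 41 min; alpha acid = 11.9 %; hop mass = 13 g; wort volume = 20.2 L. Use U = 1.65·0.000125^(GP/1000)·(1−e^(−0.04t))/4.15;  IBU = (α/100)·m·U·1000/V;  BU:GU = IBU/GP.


U = 1.65·0.000125^(67/1000)·(1−e^(−0.04·41))/4.15 = 0.1755
IBU = (11.9/100)·13·0.1755·1000/20.2 = 13.4404
BU:GU = 13.4404/67

0.2006


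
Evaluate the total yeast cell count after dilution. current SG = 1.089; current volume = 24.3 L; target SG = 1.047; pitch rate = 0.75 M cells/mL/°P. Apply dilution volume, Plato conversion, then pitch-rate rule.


V_w = V·((SG_c−1)/(SG_t−1)−1);  °P = 259 − 259/SG_t;  cells = rate·(V+V_w)·°P
V_w = 24.3·((1.089−1)/(1.047−1)−1) = 21.7149
V_final = 24.3 + 21.7149 = 46.0149
°P = 259 − 259/1.047 = 11.6266
cells = 0.75·46.0149·11.6266

401.2459 billion cells


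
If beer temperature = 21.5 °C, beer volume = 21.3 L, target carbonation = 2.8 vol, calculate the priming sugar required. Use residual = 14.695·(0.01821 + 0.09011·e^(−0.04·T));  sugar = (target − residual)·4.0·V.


residual = 14.695·(0.01821 + 0.09011·e^(−0.04·21.5)) = 0.8279
sugar = (2.8 − 0.8279)·4.0·21.3

168.0201 g


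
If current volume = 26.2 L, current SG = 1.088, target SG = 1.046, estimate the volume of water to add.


V_water = V·((SG_curr − 1)/(SG_target − 1) − 1)
V_water = 26.2·((1.088 − 1)/(1.046 − 1) − 1)

23.9217 L


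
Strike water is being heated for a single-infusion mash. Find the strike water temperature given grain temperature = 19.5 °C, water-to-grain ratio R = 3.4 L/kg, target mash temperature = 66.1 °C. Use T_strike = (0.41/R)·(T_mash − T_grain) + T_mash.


T_strike = (0.41/3.4)·(66.1 − 19.5) + 66.1

71.7194 °C


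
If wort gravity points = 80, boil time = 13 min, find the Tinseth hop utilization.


U = 1.65·0.000125^(GP/1000) · (1 − e^(−0.04·t))/4.15
bigness = 1.65·0.000125^(80/1000) = 0.8040
boil_factor = (1 − e^(−0.04·13))/4.15 = 0.0977
U = 0.8040 · 0.0977

0.0786


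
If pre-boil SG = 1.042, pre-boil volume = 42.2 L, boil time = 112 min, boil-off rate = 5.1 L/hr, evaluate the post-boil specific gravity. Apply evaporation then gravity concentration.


V_post = V_pre − rate·(t/60);  SG_post = 1 + (SG_pre−1)·V_pre/V_post
V_post = 42.2 − 5.1·(112/60) = 32.6800
SG_post = 1 + (1.042 − 1)·42.2/32.6800

1.0542


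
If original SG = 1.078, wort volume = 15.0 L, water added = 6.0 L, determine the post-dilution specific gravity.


SG_new = 1 + (SG_old − 1)·V_old/(V_old + V_water)
pts = (1.078 − 1)·1000·15.0/(15.0 + 6.0) = 55.7143
SG_new = 1 + 55.7143/1000

1.0557


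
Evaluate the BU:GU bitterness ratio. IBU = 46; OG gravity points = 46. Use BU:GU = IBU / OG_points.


BU:GU = 46 / 46

1.0000


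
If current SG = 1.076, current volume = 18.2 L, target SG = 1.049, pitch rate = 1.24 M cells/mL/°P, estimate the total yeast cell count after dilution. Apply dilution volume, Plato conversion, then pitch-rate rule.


V_w = V·((SG_c−1)/(SG_t−1)−1);  °P = 259 − 259/SG_t;  cells = rate·(V+V_w)·°P
V_w = 18.2·((1.076−1)/(1.049−1)−1) = 10.0286
V_final = 18.2 + 10.0286 = 28.2286
°P = 259 − 259/1.049 = 12.0982
cells = 1.24·28.2286·12.0982

423.4781 billion cells


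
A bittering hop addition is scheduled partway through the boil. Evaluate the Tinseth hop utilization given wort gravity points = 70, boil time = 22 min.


U = 1.65·0.000125^(GP/1000) · (1 − e^(−0.04·t))/4.15
bigness = 1.65·0.000125^(70/1000) = 0.8796
boil_factor = (1 − e^(−0.04·22))/4.15 = 0.1410
U = 0.8796 · 0.1410

0.1240


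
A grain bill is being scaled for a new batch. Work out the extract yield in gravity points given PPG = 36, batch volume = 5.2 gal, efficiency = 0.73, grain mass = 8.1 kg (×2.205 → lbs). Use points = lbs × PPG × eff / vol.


lbs = 8.1 × 2.205 = 17.8605
points = 17.8605 × 36 × 0.73 / 5.2

90.2642 points


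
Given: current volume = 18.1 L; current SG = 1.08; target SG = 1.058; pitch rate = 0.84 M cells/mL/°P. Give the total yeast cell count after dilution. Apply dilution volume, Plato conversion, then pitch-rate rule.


V_w = V·((SG_c−1)/(SG_t−1)−1);  °P = 259 − 259/SG_t;  cells = rate·(V+V_w)·°P
V_w = 18.1·((1.08−1)/(1.058−1)−1) = 6.8655
V_final = 18.1 + 6.8655 = 24.9655
°P = 259 − 259/1.058 = 14.1985
cells = 0.84·24.9655·14.1985

297.7570 billion cells


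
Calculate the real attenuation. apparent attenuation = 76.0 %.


RA = AA · 0.8192
RA = 76.0 · 0.8192

62.2592 %


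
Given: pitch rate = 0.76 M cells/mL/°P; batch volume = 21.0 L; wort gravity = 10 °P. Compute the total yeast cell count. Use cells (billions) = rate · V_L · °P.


cells = 0.76 · 21.0 · 10

159.6000 billion cells


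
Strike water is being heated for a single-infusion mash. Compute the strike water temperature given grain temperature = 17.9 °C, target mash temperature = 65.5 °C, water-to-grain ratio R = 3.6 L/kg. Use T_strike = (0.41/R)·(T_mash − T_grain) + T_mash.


T_strike = (0.41/3.6)·(65.5 − 17.9) + 65.5

70.9211 °C


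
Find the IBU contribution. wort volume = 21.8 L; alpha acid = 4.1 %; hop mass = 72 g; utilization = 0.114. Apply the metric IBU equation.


IBU = (α/100)·mass·U·1000 / V
IBU = (4.1/100)·72·0.114·1000 / 21.8

15.4371 IBU


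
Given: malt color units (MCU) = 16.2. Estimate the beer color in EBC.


SRM = 1.4922·MCU^0.6859;  EBC = SRM·1.97
SRM = 1.4922·16.2^0.6859 = 10.0794
EBC = 10.0794·1.97

19.8564 EBC


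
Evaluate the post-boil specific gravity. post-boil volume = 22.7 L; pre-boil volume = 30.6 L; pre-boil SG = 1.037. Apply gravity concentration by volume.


SG_post = 1 + (SG_pre − 1)·V_pre/V_post
pts_pre = (1.037 − 1)·1000 = 37.0000
pts_post = 37.0000·30.6/22.7 = 49.8767
SG_post = 1 + 49.8767/1000

1.0499


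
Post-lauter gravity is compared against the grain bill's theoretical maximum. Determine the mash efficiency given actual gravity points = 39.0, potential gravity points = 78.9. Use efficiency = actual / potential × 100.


efficiency = 39.0 / 78.9 × 100

49.4297 %


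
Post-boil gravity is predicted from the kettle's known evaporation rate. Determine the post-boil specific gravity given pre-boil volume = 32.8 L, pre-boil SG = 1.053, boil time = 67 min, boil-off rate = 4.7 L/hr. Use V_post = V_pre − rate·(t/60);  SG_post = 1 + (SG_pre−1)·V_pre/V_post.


V_post = 32.8 − 4.7·(67/60) = 27.5517
SG_post = 1 + (1.053 − 1)·32.8/27.5517

1.0631


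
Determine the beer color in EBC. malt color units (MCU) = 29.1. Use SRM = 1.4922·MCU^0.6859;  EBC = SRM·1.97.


SRM = 1.4922·29.1^0.6859 = 15.0630
EBC = 15.0630·1.97

29.6741 EBC


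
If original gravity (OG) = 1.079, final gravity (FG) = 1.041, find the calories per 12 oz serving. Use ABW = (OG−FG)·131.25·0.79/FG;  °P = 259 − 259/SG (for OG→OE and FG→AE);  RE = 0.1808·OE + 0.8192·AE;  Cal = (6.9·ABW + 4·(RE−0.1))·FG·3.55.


ABW = (1.079 − 1.041)·131.25·0.79/1.041 = 3.7849
OE = 259 − 259/1.079 = 18.9629 °P
AE = 259 − 259/1.041 = 10.2008 °P
RE = 0.1808·18.9629 + 0.8192·10.2008 = 11.7850 °P
Cal = (6.9·3.7849 + 4·(11.7850−0.1))·1.041·3.55

269.2429 kcal


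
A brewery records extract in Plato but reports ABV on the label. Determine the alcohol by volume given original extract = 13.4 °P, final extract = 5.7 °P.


SG = 259/(259 − P);  ABV = (OG − FG)·131.25
OG = 259/(259 − 13.4) = 1.0546
FG = 259/(259 − 5.7) = 1.0225
ABV = (1.0546 − 1.0225)·131.25

4.2075 % ABV


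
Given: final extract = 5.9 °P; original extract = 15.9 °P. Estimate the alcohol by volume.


SG = 259/(259 − P);  ABV = (OG − FG)·131.25
OG = 259/(259 − 15.9) = 1.0654
FG = 259/(259 − 5.9) = 1.0233
ABV = (1.0654 − 1.0233)·131.25

5.5249 % ABV


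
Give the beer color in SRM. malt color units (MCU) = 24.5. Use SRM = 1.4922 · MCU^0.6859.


SRM = 1.4922 · 24.5^0.6859

13.3862 SRM


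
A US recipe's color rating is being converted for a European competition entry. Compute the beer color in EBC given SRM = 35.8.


EBC = SRM · 1.97
EBC = 35.8 · 1.97

70.5260 EBC


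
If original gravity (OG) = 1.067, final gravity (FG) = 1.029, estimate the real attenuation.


AA = (OG−FG)/(OG−1)·100;  RA = AA·0.8192
AA = (1.067 − 1.029)/(1.067 − 1)·100 = 56.7164
RA = 56.7164·0.8192

46.4621 %


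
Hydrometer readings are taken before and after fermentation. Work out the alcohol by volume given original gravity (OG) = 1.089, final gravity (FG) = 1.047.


ABV = (OG − FG) · 131.25
ABV = (1.089 − 1.047) · 131.25

5.5125 % ABV


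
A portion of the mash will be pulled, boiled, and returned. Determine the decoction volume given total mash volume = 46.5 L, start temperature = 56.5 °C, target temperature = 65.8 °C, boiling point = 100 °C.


V_dec = V_total·(T_target − T_start)/(T_boil − T_start)
V_dec = 46.5·(65.8 − 56.5)/(100 − 56.5)

9.9414 L


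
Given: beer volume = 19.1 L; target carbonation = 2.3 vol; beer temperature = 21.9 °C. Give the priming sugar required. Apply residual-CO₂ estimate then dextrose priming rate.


residual = 14.695·(0.01821 + 0.09011·e^(−0.04·T));  sugar = (target − residual)·4.0·V
residual = 14.695·(0.01821 + 0.09011·e^(−0.04·21.9)) = 0.8190
sugar = (2.3 − 0.8190)·4.0·19.1

113.1454 g


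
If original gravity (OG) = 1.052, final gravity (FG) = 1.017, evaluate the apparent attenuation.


AA = (OG − FG)/(OG − 1) · 100
AA = (1.052 − 1.017)/(1.052 − 1) · 100

67.3077 %


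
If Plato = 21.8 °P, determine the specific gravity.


SG = 259/(259 − P)
SG = 259/(259 − 21.8)

1.0919


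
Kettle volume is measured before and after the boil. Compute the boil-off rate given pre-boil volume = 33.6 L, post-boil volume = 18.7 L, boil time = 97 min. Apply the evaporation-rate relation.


rate = (V_pre − V_post) / (t_min/60)
rate = (33.6 − 18.7) / (97/60)

9.2165 L/hr


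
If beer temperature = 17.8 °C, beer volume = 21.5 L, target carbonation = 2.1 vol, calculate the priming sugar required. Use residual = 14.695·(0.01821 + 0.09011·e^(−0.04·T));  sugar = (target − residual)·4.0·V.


residual = 14.695·(0.01821 + 0.09011·e^(−0.04·17.8)) = 0.9173
sugar = (2.1 − 0.9173)·4.0·21.5

101.7110 g


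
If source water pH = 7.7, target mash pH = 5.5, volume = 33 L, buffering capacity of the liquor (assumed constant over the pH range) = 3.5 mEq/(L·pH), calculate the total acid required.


acid = buffering capacity · (pH_source − pH_target) · V
acid = 3.5 · (7.7 − 5.5) · 33

254.1000 mEq


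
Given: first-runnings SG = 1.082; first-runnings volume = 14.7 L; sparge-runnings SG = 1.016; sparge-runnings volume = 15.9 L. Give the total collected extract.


total = Σ (SG_i − 1)·1000·V_i
first = (1.082 − 1)·1000·14.7 = 1205.4000
sparge = (1.016 − 1)·1000·15.9 = 254.4000
total = 1205.4000 + 254.4000

1459.8000 gravity·L


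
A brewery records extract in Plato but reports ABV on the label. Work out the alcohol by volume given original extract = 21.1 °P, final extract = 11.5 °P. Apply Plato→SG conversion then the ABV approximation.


SG = 259/(259 − P);  ABV = (OG − FG)·131.25
OG = 259/(259 − 21.1) = 1.0887
FG = 259/(259 − 11.5) = 1.0465
ABV = (1.0887 − 1.0465)·131.25

5.5424 % ABV


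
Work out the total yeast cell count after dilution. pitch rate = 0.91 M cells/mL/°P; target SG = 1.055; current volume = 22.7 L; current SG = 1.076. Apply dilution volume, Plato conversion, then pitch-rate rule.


V_w = V·((SG_c−1)/(SG_t−1)−1);  °P = 259 − 259/SG_t;  cells = rate·(V+V_w)·°P
V_w = 22.7·((1.076−1)/(1.055−1)−1) = 8.6673
V_final = 22.7 + 8.6673 = 31.3673
°P = 259 − 259/1.055 = 13.5024
cells = 0.91·31.3673·13.5024

385.4146 billion cells


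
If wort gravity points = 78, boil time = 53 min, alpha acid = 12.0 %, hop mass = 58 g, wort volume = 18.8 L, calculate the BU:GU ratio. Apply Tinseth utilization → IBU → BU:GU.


U = 1.65·0.000125^(GP/1000)·(1−e^(−0.04t))/4.15;  IBU = (α/100)·m·U·1000/V;  BU:GU = IBU/GP
U = 1.65·0.000125^(78/1000)·(1−e^(−0.04·53))/4.15 = 0.1736
IBU = (12.0/100)·58·0.1736·1000/18.8 = 64.2559
BU:GU = 64.2559/78

0.8238


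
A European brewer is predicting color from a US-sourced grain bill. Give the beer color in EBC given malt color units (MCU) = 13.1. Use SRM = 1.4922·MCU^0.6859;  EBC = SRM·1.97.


SRM = 1.4922·13.1^0.6859 = 8.7129
EBC = 8.7129·1.97

17.1644 EBC


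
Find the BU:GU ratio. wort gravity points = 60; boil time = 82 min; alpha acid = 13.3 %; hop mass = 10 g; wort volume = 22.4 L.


U = 1.65·0.000125^(GP/1000)·(1−e^(−0.04t))/4.15;  IBU = (α/100)·m·U·1000/V;  BU:GU = IBU/GP
U = 1.65·0.000125^(60/1000)·(1−e^(−0.04·82))/4.15 = 0.2231
IBU = (13.3/100)·10·0.2231·1000/22.4 = 13.2494
BU:GU = 13.2494/60

0.2208
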